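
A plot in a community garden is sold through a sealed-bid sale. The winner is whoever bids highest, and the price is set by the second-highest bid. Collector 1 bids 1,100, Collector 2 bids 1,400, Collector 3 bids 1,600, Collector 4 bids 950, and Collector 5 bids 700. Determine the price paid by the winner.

Price paid: 1,400.

Bids in descending order: Collector 3 1,600 > Collector 2 1,400 > Collector 1 1,100 > Collector 4 950 > Collector 5 700.
Collector 3 has the highest bid, so Collector 3 wins.
The second-highest bid is 1,400, so that is what Collector 3 pays.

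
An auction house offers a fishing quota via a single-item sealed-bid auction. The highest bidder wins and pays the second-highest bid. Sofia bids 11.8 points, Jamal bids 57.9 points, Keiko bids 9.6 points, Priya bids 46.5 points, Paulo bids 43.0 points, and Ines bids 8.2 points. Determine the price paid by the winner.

Sorted high to low: Jamal 57.9 points > Priya 46.5 points > Paulo 43.0 points > Sofia 11.8 points > Keiko 9.6 points > Ines 8.2 points.
Jamal has the highest bid, so Jamal wins.
The second-highest bid is 46.5 points, so that is what Jamal pays.

Price paid: 46.5 points.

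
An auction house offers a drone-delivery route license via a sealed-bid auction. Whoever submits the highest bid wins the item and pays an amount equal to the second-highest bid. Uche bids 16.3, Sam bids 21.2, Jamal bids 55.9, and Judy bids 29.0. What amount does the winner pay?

Sorted high to low: Jamal 55.9, then Judy 29.0, then Sam 21.2, then Uche 16.3.
Jamal has the highest bid, so Jamal wins.
The second-highest bid is 29.0, so that is what Jamal pays.

Price paid: 29.0.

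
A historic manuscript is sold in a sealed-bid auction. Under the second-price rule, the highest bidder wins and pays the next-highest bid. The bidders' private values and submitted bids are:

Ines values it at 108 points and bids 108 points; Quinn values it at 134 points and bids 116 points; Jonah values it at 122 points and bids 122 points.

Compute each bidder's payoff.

Payoffs: Ines 0 points, Quinn 0 points, Jonah 6 points.

Ranking the bids: Jonah 122 points, then Quinn 116 points, then Ines 108 points.
Jonah has the top bid and wins; the price is the second-highest bid, 116 points.
Jonah's payoff = 122 points − 116 points = 6 points. All other bidders lose, so their payoff is 0.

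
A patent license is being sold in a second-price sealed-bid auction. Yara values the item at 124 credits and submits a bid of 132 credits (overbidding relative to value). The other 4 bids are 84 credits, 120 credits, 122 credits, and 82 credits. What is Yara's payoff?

Yara's payoff: 2 credits.

Highest competing bid: 122 credits.
Yara's bid 132 credits is the highest overall, so Yara wins and pays the second-highest bid, 122 credits.
Payoff = value − price = 124 credits − 122 credits = 2 credits.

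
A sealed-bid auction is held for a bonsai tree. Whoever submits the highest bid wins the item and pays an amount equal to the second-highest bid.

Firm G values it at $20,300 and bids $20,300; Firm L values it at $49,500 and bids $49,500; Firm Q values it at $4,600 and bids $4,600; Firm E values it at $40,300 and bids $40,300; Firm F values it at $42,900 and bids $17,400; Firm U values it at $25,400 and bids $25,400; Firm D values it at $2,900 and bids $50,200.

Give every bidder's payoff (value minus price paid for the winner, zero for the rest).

Payoffs: Firm G $0, Firm L $0, Firm Q $0, Firm E $0, Firm F $0, Firm U $0, Firm D -$46,600.

Bids in descending order: Firm D $50,200 > Firm L $49,500 > Firm E $40,300 > Firm U $25,400 > Firm G $20,300 > Firm F $17,400 > Firm Q $4,600.
Firm D has the top bid and wins; the price is the second-highest bid, $49,500.
Firm D's payoff = $2,900 − $49,500 = -$46,600. All other bidders lose, so their payoff is 0.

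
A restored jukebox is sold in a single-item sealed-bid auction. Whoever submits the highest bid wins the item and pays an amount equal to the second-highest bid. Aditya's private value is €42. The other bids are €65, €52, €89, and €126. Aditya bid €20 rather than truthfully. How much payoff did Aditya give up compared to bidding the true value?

Regret: €0.

The highest competing bid is €126.
Bidding truthfully at €42: the top bid is €126 (a rival), so Aditya loses. Payoff = €0.
Bidding €20: the top bid is €126 (a rival), so Aditya loses. Payoff = €0.
Regret = truthful payoff − actual payoff = €0 − €0 = €0.
The bid only affects whether you win, not the price — here both bids land on the same side of the top rival bid, so the deviation is payoff-neutral.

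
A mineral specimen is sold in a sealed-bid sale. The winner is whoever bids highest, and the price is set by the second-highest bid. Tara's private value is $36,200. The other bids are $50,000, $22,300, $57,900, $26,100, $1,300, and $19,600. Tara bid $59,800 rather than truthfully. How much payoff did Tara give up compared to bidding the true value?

The highest competing bid is $57,900.
Bidding truthfully at $36,200: the top bid is $57,900 (a rival), so Tara loses. Payoff = $0.
Bidding $59,800: Tara has the top bid, wins, and pays the second-highest bid $57,900. Payoff = $36,200 − $57,900 = -$21,700.
Regret = truthful payoff − actual payoff = $0 − -$21,700 = $21,700.
This is the dominant-strategy logic: truthful bidding weakly beats any alternative.

Payoff forgone: $21,700.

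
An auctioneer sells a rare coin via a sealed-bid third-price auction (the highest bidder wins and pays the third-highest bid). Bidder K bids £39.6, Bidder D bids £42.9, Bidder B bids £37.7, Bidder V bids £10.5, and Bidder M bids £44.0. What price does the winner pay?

Bids in descending order: Bidder M £44.0, then Bidder D £42.9, then Bidder K £39.6, then Bidder B £37.7, then Bidder V £10.5.
Bidder M is the highest bidder, so Bidder M wins.
Under the third-price rule, the price is the third-highest bid: £39.6.

£39.6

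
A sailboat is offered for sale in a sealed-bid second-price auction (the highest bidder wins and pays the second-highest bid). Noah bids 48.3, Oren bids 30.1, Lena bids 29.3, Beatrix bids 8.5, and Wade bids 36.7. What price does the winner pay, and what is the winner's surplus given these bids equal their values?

Ordered from highest: Noah 48.3, then Wade 36.7, then Oren 30.1, then Lena 29.3, then Beatrix 8.5.
Noah is the highest bidder, so Noah wins.
Under the second-price rule, the price is the second-highest bid: 36.7.
Surplus = 48.3 − 36.7 = 11.6.

The winner pays 36.7 for a surplus of 11.6.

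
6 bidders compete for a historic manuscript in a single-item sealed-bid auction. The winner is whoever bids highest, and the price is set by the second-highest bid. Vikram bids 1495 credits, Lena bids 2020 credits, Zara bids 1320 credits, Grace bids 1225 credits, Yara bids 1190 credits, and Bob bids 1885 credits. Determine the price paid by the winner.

Bids in descending order: Lena 2020 credits, then Bob 1885 credits, then Vikram 1495 credits, then Zara 1320 credits, then Grace 1225 credits, then Yara 1190 credits.
Lena has the highest bid, so Lena wins.
The second-highest bid is 1885 credits, so that is what Lena pays.

Price paid: 1885 credits.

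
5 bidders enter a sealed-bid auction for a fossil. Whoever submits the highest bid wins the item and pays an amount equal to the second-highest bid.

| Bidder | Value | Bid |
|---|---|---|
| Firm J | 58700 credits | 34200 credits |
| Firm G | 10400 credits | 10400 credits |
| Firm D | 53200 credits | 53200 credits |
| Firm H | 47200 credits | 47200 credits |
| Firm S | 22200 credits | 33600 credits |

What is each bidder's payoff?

Payoffs: Firm J 0 credits, Firm G 0 credits, Firm D 6000 credits, Firm H 0 credits, Firm S 0 credits.

Ordered from highest: Firm D 53200 credits, then Firm H 47200 credits, then Firm J 34200 credits, then Firm S 33600 credits, then Firm G 10400 credits.
Firm D has the top bid and wins; the price is the second-highest bid, 47200 credits.
Firm D's payoff = 53200 credits − 47200 credits = 6000 credits. All other bidders lose, so their payoff is 0.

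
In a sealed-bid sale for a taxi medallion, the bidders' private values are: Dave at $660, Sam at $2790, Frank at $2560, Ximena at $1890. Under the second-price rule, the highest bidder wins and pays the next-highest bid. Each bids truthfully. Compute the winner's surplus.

Surplus = $230.

Bids in descending order: Sam $2790; Frank $2560; Ximena $1890; Dave $660.
Sam wins with the top bid and pays the second-highest, $2560.
Surplus = $2790 − $2560 = $230.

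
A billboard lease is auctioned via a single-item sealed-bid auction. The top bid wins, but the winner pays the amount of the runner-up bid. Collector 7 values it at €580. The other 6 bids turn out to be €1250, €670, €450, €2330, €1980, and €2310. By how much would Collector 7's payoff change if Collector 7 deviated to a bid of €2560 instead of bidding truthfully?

-€1750

The highest competing bid is €2330.
Bidding truthfully at €580: the top bid is €2330 (a rival), so Collector 7 loses. Payoff = €0.
Bidding €2560: Collector 7 has the top bid, wins, and pays the second-highest bid €2330. Payoff = €580 − €2330 = -€1750.
Change = -€1750 − €0 = -€1750.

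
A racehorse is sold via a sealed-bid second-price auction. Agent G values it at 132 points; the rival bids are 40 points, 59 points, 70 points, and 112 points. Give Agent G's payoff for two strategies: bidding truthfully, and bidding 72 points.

The highest competing bid is 112 points.
Bidding truthfully at 132 points: Agent G has the top bid, wins, and pays the second-highest bid 112 points. Payoff = 132 points − 112 points = 20 points.
Bidding 72 points: the top bid is 112 points (a rival), so Agent G loses. Payoff = 0 points.
Deviating from a truthful bid can only lose payoff in a second-price auction — never gain.

Truthful: 20 points; alternative: 0 points.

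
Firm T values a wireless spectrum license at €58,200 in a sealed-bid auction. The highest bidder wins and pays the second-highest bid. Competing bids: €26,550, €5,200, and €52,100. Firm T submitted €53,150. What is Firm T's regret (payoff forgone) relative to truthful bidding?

The highest competing bid is €52,100.
Bidding truthfully at €58,200: Firm T has the top bid, wins, and pays the second-highest bid €52,100. Payoff = €58,200 − €52,100 = €6,100.
Bidding €53,150: Firm T has the top bid, wins, and pays the second-highest bid €52,100. Payoff = €58,200 − €52,100 = €6,100.
Regret = truthful payoff − actual payoff = €6,100 − €6,100 = €0.

Regret: €0.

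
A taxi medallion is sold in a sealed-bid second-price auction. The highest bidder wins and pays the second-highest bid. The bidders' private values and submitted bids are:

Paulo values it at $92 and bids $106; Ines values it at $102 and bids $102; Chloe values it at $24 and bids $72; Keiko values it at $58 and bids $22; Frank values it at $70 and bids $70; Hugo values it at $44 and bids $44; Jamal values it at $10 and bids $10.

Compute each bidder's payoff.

Sorted high to low: Paulo $106 > Ines $102 > Chloe $72 > Frank $70 > Hugo $44 > Keiko $22 > Jamal $10.
Paulo has the top bid and wins; the price is the second-highest bid, $102.
Paulo's payoff = $92 − $102 = -$10. All other bidders lose, so their payoff is 0.

Payoffs: Paulo -$10, Ines $0, Chloe $0, Keiko $0, Frank $0, Hugo $0, Jamal $0.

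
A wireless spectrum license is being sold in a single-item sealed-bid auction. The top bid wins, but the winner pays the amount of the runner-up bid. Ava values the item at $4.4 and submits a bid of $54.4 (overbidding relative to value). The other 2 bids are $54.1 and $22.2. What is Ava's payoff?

Ava's payoff: -$49.7.

Highest competing bid: $54.1.
Ava's bid $54.4 is the highest overall, so Ava wins and pays the second-highest bid, $54.1.
Payoff = value − price = $4.4 − $54.1 = -$49.7.
Overbidding won the item at a price above value — truthful bidding would have avoided this loss.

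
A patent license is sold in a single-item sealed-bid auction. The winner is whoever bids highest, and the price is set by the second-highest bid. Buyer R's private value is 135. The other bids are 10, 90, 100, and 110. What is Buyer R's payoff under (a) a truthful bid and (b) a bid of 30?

Truthful: 25; alternative: 0.

The highest competing bid is 110.
Bidding truthfully at 135: Buyer R has the top bid, wins, and pays the second-highest bid 110. Payoff = 135 − 110 = 25.
Bidding 30: the top bid is 110 (a rival), so Buyer R loses. Payoff = 0.
This is the dominant-strategy logic: truthful bidding weakly beats any alternative.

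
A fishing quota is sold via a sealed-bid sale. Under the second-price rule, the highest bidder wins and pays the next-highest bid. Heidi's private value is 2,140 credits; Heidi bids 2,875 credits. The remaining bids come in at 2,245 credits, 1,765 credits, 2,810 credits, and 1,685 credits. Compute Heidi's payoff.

Payoff = -670 credits.

Highest competing bid: 2,810 credits.
Heidi's bid 2,875 credits is the highest overall, so Heidi wins and pays the second-highest bid, 2,810 credits.
Payoff = value − price = 2,140 credits − 2,810 credits = -670 credits.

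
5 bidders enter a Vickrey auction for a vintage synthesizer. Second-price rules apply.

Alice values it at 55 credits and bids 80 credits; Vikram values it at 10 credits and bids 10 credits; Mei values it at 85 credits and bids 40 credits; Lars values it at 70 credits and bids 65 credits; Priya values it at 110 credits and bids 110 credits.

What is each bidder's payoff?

Payoffs: Alice 0 credits, Vikram 0 credits, Mei 0 credits, Lars 0 credits, Priya 30 credits.

Sorted high to low: Priya 110 credits; Alice 80 credits; Lars 65 credits; Mei 40 credits; Vikram 10 credits.
Priya has the top bid and wins; the price is the second-highest bid, 80 credits.
Priya's payoff = 110 credits − 80 credits = 30 credits. All other bidders lose, so their payoff is 0.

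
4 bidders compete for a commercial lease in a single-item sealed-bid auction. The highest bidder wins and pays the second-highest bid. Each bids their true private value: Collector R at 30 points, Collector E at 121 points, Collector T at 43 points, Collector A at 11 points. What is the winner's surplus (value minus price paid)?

78 points

Bids in descending order: Collector E 121 points > Collector T 43 points > Collector R 30 points > Collector A 11 points.
Collector E wins with the top bid and pays the second-highest, 43 points.
Surplus = 121 points − 43 points = 78 points.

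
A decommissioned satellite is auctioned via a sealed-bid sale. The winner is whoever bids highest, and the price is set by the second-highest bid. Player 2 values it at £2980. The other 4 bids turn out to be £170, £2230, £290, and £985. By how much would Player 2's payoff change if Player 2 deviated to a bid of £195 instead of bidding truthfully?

The highest competing bid is £2230.
Bidding truthfully at £2980: Player 2 has the top bid, wins, and pays the second-highest bid £2230. Payoff = £2980 − £2230 = £750.
Bidding £195: the top bid is £2230 (a rival), so Player 2 loses. Payoff = £0.
Change = £0 − £750 = -£750.
This is the dominant-strategy logic: truthful bidding weakly beats any alternative.

Payoff change: -£750.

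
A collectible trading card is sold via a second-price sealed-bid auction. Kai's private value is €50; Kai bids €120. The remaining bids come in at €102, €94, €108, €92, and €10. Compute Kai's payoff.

-€58

Highest competing bid: €108.
Kai's bid €120 is the highest overall, so Kai wins and pays the second-highest bid, €108.
Payoff = value − price = €50 − €108 = -€58.
Overbidding won the item at a price above value — truthful bidding would have avoided this loss.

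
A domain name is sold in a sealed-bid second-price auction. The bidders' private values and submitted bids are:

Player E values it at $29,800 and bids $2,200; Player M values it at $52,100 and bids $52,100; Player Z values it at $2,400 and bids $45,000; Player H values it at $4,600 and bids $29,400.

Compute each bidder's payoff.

Payoffs: Player E $0, Player M $7,100, Player Z $0, Player H $0.

Bids in descending order: Player M $52,100; Player Z $45,000; Player H $29,400; Player E $2,200.
Player M has the top bid and wins; the price is the second-highest bid, $45,000.
Player M's payoff = $52,100 − $45,000 = $7,100. All other bidders lose, so their payoff is 0.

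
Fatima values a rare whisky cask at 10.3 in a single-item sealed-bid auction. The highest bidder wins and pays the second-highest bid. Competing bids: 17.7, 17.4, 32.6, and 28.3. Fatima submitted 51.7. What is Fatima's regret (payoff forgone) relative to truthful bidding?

22.3

The highest competing bid is 32.6.
Bidding truthfully at 10.3: the top bid is 32.6 (a rival), so Fatima loses. Payoff = 0.0.
Bidding 51.7: Fatima has the top bid, wins, and pays the second-highest bid 32.6. Payoff = 10.3 − 32.6 = -22.3.
Regret = truthful payoff − actual payoff = 0.0 − -22.3 = 22.3.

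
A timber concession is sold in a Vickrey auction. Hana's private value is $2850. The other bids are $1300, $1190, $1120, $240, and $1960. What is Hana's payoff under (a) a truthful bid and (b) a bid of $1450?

(a) $890  (b) $0

The highest competing bid is $1960.
Bidding truthfully at $2850: Hana has the top bid, wins, and pays the second-highest bid $1960. Payoff = $2850 − $1960 = $890.
Bidding $1450: the top bid is $1960 (a rival), so Hana loses. Payoff = $0.
This is the dominant-strategy logic: truthful bidding weakly beats any alternative.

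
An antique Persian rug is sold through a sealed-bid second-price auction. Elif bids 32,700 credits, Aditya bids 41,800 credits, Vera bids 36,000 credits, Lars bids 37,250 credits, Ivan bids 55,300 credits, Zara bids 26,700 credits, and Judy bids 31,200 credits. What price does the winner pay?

Sorted high to low: Ivan 55,300 credits > Aditya 41,800 credits > Lars 37,250 credits > Vera 36,000 credits > Elif 32,700 credits > Judy 31,200 credits > Zara 26,700 credits.
Ivan has the highest bid, so Ivan wins.
The second-highest bid is 41,800 credits, so that is what Ivan pays.

Price paid: 41,800 credits.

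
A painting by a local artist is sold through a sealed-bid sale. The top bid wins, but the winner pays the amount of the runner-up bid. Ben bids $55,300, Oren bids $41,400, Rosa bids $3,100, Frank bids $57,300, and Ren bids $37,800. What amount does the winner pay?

Ordered from highest: Frank $57,300, then Ben $55,300, then Oren $41,400, then Ren $37,800, then Rosa $3,100.
Frank has the highest bid, so Frank wins.
The second-highest bid is $55,300, so that is what Frank pays.

Price paid: $55,300.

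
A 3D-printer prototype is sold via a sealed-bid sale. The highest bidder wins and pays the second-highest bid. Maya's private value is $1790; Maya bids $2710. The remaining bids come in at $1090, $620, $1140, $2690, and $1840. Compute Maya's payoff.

Highest competing bid: $2690.
Maya's bid $2710 is the highest overall, so Maya wins and pays the second-highest bid, $2690.
Payoff = value − price = $1790 − $2690 = -$900.
Overbidding won the item at a price above value — truthful bidding would have avoided this loss.

-$900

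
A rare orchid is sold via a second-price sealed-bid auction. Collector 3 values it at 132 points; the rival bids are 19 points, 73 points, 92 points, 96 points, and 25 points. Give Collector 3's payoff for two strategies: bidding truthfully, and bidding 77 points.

The highest competing bid is 96 points.
Bidding truthfully at 132 points: Collector 3 has the top bid, wins, and pays the second-highest bid 96 points. Payoff = 132 points − 96 points = 36 points.
Bidding 77 points: the top bid is 96 points (a rival), so Collector 3 loses. Payoff = 0 points.
Deviating from a truthful bid can only lose payoff in a second-price auction — never gain.

(a) 36 points  (b) 0 points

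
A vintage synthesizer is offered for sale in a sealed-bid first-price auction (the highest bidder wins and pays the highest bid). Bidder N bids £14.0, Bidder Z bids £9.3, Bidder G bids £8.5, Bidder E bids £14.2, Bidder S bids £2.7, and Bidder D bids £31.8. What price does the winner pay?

Price paid: £31.8.

Ordered from highest: Bidder D £31.8, then Bidder E £14.2, then Bidder N £14.0, then Bidder Z £9.3, then Bidder G £8.5, then Bidder S £2.7.
Bidder D is the highest bidder, so Bidder D wins.
Under the first-price rule, the price is the highest bid: £31.8.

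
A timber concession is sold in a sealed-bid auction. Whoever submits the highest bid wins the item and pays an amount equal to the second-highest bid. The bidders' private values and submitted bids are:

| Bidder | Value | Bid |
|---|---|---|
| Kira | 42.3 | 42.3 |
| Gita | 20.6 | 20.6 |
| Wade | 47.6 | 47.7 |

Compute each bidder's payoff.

Kira 0.0, Gita 0.0, Wade 5.3.

Sorted high to low: Wade 47.7; Kira 42.3; Gita 20.6.
Wade has the top bid and wins; the price is the second-highest bid, 42.3.
Wade's payoff = 47.6 − 42.3 = 5.3. All other bidders lose, so their payoff is 0.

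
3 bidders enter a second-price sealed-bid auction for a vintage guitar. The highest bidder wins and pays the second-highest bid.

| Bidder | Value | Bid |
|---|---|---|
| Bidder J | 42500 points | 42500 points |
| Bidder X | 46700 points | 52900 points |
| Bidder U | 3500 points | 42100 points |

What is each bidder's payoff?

Payoffs: Bidder J 0 points, Bidder X 4200 points, Bidder U 0 points.

Bids in descending order: Bidder X 52900 points, then Bidder J 42500 points, then Bidder U 42100 points.
Bidder X has the top bid and wins; the price is the second-highest bid, 42500 points.
Bidder X's payoff = 46700 points − 42500 points = 4200 points. All other bidders lose, so their payoff is 0.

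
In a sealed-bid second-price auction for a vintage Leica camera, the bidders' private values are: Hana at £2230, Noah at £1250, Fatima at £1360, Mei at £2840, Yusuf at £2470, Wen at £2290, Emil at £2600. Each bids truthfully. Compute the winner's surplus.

£240

Sorted high to low: Mei £2840, then Emil £2600, then Yusuf £2470, then Wen £2290, then Hana £2230, then Fatima £1360, then Noah £1250.
Mei wins with the top bid and pays the second-highest, £2600.
Surplus = £2840 − £2600 = £240.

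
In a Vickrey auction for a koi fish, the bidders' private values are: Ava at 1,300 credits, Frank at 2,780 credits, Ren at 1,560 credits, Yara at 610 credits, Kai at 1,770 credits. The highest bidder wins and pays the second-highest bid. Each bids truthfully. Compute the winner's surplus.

Surplus = 1,010 credits.

Ranking the bids: Frank 2,780 credits, then Kai 1,770 credits, then Ren 1,560 credits, then Ava 1,300 credits, then Yara 610 credits.
Frank wins with the top bid and pays the second-highest, 1,770 credits.
Surplus = 2,780 credits − 1,770 credits = 1,010 credits.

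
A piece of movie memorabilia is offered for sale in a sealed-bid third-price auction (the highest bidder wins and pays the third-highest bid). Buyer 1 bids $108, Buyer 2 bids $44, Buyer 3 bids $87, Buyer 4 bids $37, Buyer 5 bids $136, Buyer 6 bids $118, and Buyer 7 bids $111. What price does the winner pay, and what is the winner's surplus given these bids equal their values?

Ranking the bids: Buyer 5 $136; Buyer 6 $118; Buyer 7 $111; Buyer 1 $108; Buyer 3 $87; Buyer 2 $44; Buyer 4 $37.
Buyer 5 is the highest bidder, so Buyer 5 wins.
Under the third-price rule, the price is the third-highest bid: $111.
Surplus = $136 − $111 = $25.

The winner pays $111 for a surplus of $25.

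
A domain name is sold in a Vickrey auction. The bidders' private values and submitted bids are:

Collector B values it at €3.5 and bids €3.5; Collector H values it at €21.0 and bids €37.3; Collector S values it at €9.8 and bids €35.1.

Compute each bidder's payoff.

Sorted high to low: Collector H €37.3 > Collector S €35.1 > Collector B €3.5.
Collector H has the top bid and wins; the price is the second-highest bid, €35.1.
Collector H's payoff = €21.0 − €35.1 = -€14.1. All other bidders lose, so their payoff is 0.

Payoffs: Collector B €0.0, Collector H -€14.1, Collector S €0.0.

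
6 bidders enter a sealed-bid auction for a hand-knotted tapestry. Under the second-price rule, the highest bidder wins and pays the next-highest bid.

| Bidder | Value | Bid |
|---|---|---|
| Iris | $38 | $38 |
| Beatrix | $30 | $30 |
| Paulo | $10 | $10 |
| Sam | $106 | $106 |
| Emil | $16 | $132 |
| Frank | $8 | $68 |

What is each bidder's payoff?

Bids in descending order: Emil $132; Sam $106; Frank $68; Iris $38; Beatrix $30; Paulo $10.
Emil has the top bid and wins; the price is the second-highest bid, $106.
Emil's payoff = $16 − $106 = -$90. All other bidders lose, so their payoff is 0.

Iris $0, Beatrix $0, Paulo $0, Sam $0, Emil -$90, Frank $0.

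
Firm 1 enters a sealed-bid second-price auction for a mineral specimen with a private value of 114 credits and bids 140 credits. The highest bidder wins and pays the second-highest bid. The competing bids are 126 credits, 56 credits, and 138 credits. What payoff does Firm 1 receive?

-24 credits

Highest competing bid: 138 credits.
Firm 1's bid 140 credits is the highest overall, so Firm 1 wins and pays the second-highest bid, 138 credits.
Payoff = value − price = 114 credits − 138 credits = -24 credits.
Overbidding won the item at a price above value — truthful bidding would have avoided this loss.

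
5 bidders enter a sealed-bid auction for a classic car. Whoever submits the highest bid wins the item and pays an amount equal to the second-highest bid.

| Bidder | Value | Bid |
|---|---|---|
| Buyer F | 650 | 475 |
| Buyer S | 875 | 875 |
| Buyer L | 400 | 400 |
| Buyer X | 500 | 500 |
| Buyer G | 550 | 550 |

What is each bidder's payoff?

Ordered from highest: Buyer S 875 > Buyer G 550 > Buyer X 500 > Buyer F 475 > Buyer L 400.
Buyer S has the top bid and wins; the price is the second-highest bid, 550.
Buyer S's payoff = 875 − 550 = 325. All other bidders lose, so their payoff is 0.

Buyer F 0, Buyer S 325, Buyer L 0, Buyer X 0, Buyer G 0.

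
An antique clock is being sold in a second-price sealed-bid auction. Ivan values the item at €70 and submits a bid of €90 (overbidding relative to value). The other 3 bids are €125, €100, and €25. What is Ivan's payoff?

Payoff = €0.

Highest competing bid: €125.
Ivan's bid €90 is not the highest, so Ivan loses, pays nothing, and earns zero payoff.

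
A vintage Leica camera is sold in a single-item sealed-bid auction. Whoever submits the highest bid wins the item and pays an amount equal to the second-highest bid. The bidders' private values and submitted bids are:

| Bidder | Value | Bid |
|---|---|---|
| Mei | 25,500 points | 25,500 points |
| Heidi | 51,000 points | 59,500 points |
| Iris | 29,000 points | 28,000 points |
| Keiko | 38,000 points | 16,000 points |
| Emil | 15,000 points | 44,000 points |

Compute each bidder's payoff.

Bids in descending order: Heidi 59,500 points; Emil 44,000 points; Iris 28,000 points; Mei 25,500 points; Keiko 16,000 points.
Heidi has the top bid and wins; the price is the second-highest bid, 44,000 points.
Heidi's payoff = 51,000 points − 44,000 points = 7,000 points. All other bidders lose, so their payoff is 0.

Payoffs: Mei 0 points, Heidi 7,000 points, Iris 0 points, Keiko 0 points, Emil 0 points.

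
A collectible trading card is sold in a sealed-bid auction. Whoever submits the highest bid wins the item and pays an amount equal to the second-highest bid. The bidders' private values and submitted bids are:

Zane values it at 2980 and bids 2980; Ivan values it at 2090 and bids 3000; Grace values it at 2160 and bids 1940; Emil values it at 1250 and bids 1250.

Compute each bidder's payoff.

Zane 0, Ivan -890, Grace 0, Emil 0.

Sorted high to low: Ivan 3000; Zane 2980; Grace 1940; Emil 1250.
Ivan has the top bid and wins; the price is the second-highest bid, 2980.
Ivan's payoff = 2090 − 2980 = -890. All other bidders lose, so their payoff is 0.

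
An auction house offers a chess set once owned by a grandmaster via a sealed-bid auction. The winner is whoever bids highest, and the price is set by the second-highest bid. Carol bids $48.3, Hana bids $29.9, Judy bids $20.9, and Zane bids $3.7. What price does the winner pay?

Ranking the bids: Carol $48.3, then Hana $29.9, then Judy $20.9, then Zane $3.7.
Carol has the highest bid, so Carol wins.
The second-highest bid is $29.9, so that is what Carol pays.

$29.9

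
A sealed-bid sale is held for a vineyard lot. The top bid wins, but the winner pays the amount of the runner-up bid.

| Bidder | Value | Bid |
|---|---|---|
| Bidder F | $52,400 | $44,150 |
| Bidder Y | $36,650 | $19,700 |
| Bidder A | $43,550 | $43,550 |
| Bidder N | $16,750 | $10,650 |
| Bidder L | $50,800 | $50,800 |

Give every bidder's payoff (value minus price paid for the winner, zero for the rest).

Bidder F $0, Bidder Y $0, Bidder A $0, Bidder N $0, Bidder L $6,650.

Sorted high to low: Bidder L $50,800; Bidder F $44,150; Bidder A $43,550; Bidder Y $19,700; Bidder N $10,650.
Bidder L has the top bid and wins; the price is the second-highest bid, $44,150.
Bidder L's payoff = $50,800 − $44,150 = $6,650. All other bidders lose, so their payoff is 0.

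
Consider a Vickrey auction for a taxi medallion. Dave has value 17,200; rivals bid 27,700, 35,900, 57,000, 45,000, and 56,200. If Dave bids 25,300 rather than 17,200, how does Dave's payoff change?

The highest competing bid is 57,000.
Bidding truthfully at 17,200: the top bid is 57,000 (a rival), so Dave loses. Payoff = 0.
Bidding 25,300: the top bid is 57,000 (a rival), so Dave loses. Payoff = 0.
Change = 0 − 0 = 0.

0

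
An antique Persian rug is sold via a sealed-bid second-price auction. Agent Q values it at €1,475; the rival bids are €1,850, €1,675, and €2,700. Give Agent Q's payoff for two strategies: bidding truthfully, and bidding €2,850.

(a) €0  (b) -€1,225

The highest competing bid is €2,700.
Bidding truthfully at €1,475: the top bid is €2,700 (a rival), so Agent Q loses. Payoff = €0.
Bidding €2,850: Agent Q has the top bid, wins, and pays the second-highest bid €2,700. Payoff = €1,475 − €2,700 = -€1,225.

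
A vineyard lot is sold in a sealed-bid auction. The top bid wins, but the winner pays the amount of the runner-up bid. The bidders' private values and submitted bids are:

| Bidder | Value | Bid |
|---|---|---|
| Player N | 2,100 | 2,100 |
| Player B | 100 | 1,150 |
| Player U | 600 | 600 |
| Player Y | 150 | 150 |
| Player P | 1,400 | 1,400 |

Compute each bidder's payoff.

Ranking the bids: Player N 2,100; Player P 1,400; Player B 1,150; Player U 600; Player Y 150.
Player N has the top bid and wins; the price is the second-highest bid, 1,400.
Player N's payoff = 2,100 − 1,400 = 700. All other bidders lose, so their payoff is 0.

Player N 700, Player B 0, Player U 0, Player Y 0, Player P 0.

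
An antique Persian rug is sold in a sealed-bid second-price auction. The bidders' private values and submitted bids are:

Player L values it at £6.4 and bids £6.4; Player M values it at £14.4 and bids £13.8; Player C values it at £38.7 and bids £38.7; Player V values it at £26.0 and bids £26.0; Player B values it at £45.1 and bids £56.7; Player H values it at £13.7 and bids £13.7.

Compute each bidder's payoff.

Bids in descending order: Player B £56.7 > Player C £38.7 > Player V £26.0 > Player M £13.8 > Player H £13.7 > Player L £6.4.
Player B has the top bid and wins; the price is the second-highest bid, £38.7.
Player B's payoff = £45.1 − £38.7 = £6.4. All other bidders lose, so their payoff is 0.

Payoffs: Player L £0.0, Player M £0.0, Player C £0.0, Player V £0.0, Player B £6.4, Player H £0.0.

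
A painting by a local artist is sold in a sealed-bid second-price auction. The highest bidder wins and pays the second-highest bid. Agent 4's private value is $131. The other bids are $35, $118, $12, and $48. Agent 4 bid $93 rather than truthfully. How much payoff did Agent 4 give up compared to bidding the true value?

The highest competing bid is $118.
Bidding truthfully at $131: Agent 4 has the top bid, wins, and pays the second-highest bid $118. Payoff = $131 − $118 = $13.
Bidding $93: the top bid is $118 (a rival), so Agent 4 loses. Payoff = $0.
Regret = truthful payoff − actual payoff = $13 − $0 = $13.
Deviating from a truthful bid can only lose payoff in a second-price auction — never gain.

$13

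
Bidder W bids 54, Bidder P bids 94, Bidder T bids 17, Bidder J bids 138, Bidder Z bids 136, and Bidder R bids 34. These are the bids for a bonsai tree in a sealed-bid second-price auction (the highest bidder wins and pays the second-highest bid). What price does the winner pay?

136

Ranking the bids: Bidder J 138, then Bidder Z 136, then Bidder P 94, then Bidder W 54, then Bidder R 34, then Bidder T 17.
Bidder J is the highest bidder, so Bidder J wins.
Under the second-price rule, the price is the second-highest bid: 136.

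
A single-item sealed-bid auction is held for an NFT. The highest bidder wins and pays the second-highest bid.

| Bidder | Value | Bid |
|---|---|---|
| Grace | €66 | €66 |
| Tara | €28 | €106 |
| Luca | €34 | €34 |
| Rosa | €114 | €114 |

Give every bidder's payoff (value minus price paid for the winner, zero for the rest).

Grace €0, Tara €0, Luca €0, Rosa €8.

Bids in descending order: Rosa €114; Tara €106; Grace €66; Luca €34.
Rosa has the top bid and wins; the price is the second-highest bid, €106.
Rosa's payoff = €114 − €106 = €8. All other bidders lose, so their payoff is 0.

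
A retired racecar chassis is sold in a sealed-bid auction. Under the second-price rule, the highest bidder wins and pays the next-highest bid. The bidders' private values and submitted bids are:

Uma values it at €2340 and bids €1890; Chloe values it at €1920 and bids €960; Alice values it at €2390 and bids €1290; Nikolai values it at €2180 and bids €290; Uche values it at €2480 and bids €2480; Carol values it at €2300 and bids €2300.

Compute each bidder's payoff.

Sorted high to low: Uche €2480; Carol €2300; Uma €1890; Alice €1290; Chloe €960; Nikolai €290.
Uche has the top bid and wins; the price is the second-highest bid, €2300.
Uche's payoff = €2480 − €2300 = €180. All other bidders lose, so their payoff is 0.

Payoffs: Uma €0, Chloe €0, Alice €0, Nikolai €0, Uche €180, Carol €0.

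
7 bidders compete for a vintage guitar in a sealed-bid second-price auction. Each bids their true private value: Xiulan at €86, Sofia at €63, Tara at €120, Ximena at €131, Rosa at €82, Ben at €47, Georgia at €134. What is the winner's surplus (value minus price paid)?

Sorted high to low: Georgia €134; Ximena €131; Tara €120; Xiulan €86; Rosa €82; Sofia €63; Ben €47.
Georgia wins with the top bid and pays the second-highest, €131.
Surplus = €134 − €131 = €3.

Surplus = €3.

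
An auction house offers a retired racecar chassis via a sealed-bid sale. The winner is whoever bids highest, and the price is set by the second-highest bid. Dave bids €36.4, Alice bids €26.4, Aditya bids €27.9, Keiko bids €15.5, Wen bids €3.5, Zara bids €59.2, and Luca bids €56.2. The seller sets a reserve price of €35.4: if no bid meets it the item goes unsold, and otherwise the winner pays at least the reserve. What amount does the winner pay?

Price paid: €56.2.

Ordered from highest: Zara €59.2; Luca €56.2; Dave €36.4; Aditya €27.9; Alice €26.4; Keiko €15.5; Wen €3.5.
Zara has the highest bid, so Zara wins.
The second-highest bid is €56.2, which exceeds the reserve, so that sets the price.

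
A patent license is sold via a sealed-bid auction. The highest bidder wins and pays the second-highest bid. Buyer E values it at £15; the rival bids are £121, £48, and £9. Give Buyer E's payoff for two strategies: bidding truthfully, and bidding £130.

The highest competing bid is £121.
Bidding truthfully at £15: the top bid is £121 (a rival), so Buyer E loses. Payoff = £0.
Bidding £130: Buyer E has the top bid, wins, and pays the second-highest bid £121. Payoff = £15 − £121 = -£106.

(a) £0  (b) -£106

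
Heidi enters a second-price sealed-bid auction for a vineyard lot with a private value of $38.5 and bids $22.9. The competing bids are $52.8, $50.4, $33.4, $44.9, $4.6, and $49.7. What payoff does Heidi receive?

Highest competing bid: $52.8.
Heidi's bid $22.9 is not the highest, so Heidi loses, pays nothing, and earns zero payoff.

$0.0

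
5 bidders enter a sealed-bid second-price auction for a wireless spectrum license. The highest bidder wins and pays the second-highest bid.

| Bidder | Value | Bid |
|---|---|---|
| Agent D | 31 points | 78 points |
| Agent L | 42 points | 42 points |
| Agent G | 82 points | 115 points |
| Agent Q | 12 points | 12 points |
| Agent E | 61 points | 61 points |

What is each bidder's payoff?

Sorted high to low: Agent G 115 points; Agent D 78 points; Agent E 61 points; Agent L 42 points; Agent Q 12 points.
Agent G has the top bid and wins; the price is the second-highest bid, 78 points.
Agent G's payoff = 82 points − 78 points = 4 points. All other bidders lose, so their payoff is 0.

Agent D 0 points, Agent L 0 points, Agent G 4 points, Agent Q 0 points, Agent E 0 points.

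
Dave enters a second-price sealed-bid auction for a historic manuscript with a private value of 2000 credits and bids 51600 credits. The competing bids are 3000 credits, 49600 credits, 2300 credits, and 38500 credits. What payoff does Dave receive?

Dave's payoff: -47600 credits.

Highest competing bid: 49600 credits.
Dave's bid 51600 credits is the highest overall, so Dave wins and pays the second-highest bid, 49600 credits.
Payoff = value − price = 2000 credits − 49600 credits = -47600 credits.
Overbidding won the item at a price above value — truthful bidding would have avoided this loss.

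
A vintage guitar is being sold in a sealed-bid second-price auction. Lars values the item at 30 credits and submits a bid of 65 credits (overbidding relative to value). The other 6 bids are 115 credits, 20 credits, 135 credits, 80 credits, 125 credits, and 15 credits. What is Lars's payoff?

Highest competing bid: 135 credits.
Lars's bid 65 credits is not the highest, so Lars loses, pays nothing, and earns zero payoff.

Lars's payoff: 0 credits.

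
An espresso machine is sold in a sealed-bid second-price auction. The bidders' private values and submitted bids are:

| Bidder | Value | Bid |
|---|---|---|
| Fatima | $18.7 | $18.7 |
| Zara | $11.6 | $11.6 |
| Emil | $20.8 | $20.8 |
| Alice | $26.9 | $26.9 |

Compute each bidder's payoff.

Payoffs: Fatima $0.0, Zara $0.0, Emil $0.0, Alice $6.1.

Sorted high to low: Alice $26.9; Emil $20.8; Fatima $18.7; Zara $11.6.
Alice has the top bid and wins; the price is the second-highest bid, $20.8.
Alice's payoff = $26.9 − $20.8 = $6.1. All other bidders lose, so their payoff is 0.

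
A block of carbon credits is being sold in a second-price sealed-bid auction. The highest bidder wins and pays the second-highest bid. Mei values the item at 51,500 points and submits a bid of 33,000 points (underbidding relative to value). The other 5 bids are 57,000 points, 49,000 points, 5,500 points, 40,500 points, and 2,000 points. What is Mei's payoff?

Mei's payoff: 0 points.

Highest competing bid: 57,000 points.
Mei's bid 33,000 points is not the highest, so Mei loses, pays nothing, and earns zero payoff.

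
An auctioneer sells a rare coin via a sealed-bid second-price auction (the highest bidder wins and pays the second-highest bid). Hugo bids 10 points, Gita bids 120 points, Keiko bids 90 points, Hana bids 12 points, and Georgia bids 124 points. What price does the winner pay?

Ranking the bids: Georgia 124 points; Gita 120 points; Keiko 90 points; Hana 12 points; Hugo 10 points.
Georgia is the highest bidder, so Georgia wins.
Under the second-price rule, the price is the second-highest bid: 120 points.

The winner pays 120 points.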